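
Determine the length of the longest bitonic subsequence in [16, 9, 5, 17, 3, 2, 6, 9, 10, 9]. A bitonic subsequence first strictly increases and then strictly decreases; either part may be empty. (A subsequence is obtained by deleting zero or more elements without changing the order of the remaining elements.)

5

One longest bitonic subsequence is 16, 9, 5, 3, 2 (positions 1,2,3,5,6): it rises to 16 then falls. Length 5 is optimal.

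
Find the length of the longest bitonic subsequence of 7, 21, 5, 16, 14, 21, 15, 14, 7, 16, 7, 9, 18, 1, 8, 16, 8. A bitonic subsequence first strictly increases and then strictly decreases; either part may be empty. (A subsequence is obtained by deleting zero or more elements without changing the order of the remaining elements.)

7

One longest bitonic subsequence is 7, 21, 16, 15, 14, 9, 8 (positions 1,2,4,7,8,12,17): it rises to 21 then falls. Length 7 is optimal.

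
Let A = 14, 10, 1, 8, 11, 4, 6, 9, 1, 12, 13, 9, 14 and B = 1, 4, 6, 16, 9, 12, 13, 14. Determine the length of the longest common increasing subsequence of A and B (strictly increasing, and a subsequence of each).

7

A longest common strictly increasing subsequence is 1, 4, 6, 9, 12, 13, 14 (length 7); it appears in order in both A and B, and no longer such subsequence exists.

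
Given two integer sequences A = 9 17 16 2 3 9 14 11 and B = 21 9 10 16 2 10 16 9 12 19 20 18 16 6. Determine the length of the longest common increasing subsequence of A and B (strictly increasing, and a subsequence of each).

2

A longest common strictly increasing subsequence is 9, 16 (length 2); it appears in order in both A and B, and no longer such subsequence exists.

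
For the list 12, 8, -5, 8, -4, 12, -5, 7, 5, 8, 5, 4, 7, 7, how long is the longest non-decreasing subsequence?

6

One longest non-decreasing subsequence is -5, -4, 5, 5, 7, 7 (positions 3,5,9,11,13,14), of length 6; no longer one exists.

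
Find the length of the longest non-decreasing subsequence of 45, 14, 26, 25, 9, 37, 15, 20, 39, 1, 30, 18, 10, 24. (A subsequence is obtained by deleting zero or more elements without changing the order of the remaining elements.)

Scanning left to right, the best length ending at each element is: 45→1, 14→1, 26→2, 25→2, 9→1, 37→3, 15→2, 20→3, 39→4, 1→1, 30→4, 18→3, 10→2, 24→4.
So the longest non-decreasing subsequence has length 4, e.g. 14, 26, 37, 39.

4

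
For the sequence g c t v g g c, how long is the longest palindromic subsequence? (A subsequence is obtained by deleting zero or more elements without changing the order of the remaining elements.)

Using dp[i][j] = 2 + dp[i+1][j−1] if the ends match, else max(dp[i+1][j], dp[i][j−1]):
dp[1][7] = 4. A witness is cggc at positions 2,5,6,7.

4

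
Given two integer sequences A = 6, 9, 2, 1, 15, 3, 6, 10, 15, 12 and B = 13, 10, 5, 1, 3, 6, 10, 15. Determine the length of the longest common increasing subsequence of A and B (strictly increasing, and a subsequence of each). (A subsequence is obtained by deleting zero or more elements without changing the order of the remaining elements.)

For each value that appears in both, track the longest common increasing run ending there.
The best achievable length is 5; one witness is 1, 3, 6, 10, 15 (A-positions 4,6,7,8,9, B-positions 4,5,6,7,8).

5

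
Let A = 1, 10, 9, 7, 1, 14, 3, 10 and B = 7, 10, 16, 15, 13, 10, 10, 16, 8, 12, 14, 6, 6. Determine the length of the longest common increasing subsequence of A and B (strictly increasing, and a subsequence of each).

A longest common strictly increasing subsequence is 7, 10 (length 2); it appears in order in both A and B, and no longer such subsequence exists.

2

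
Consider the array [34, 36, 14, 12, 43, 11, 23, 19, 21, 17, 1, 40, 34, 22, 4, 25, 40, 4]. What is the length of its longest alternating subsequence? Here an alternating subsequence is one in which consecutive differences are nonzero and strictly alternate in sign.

A longest alternating subsequence is 34, 36, 14, 43, 11, 23, 19, 21, 17, 40, 22, 25, 4 (positions 1,2,3,5,6,7,8,9,10,12,14,16,18); its 12 consecutive differences strictly alternate in sign, and length 13 is optimal.

13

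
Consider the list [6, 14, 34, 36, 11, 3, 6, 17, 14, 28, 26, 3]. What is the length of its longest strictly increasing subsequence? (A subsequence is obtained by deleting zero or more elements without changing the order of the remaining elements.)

Scanning left to right, the best length ending at each element is: 6→1, 14→2, 34→3, 36→4, 11→2, 3→1, 6→2, 17→3, 14→3, 28→4, 26→4, 3→1.
So the longest increasing subsequence has length 4, e.g. 6, 14, 34, 36.

4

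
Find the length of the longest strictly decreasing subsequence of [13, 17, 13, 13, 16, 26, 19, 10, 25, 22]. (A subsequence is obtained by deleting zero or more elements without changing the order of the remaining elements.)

3

Let dp[i] be the longest decreasing subsequence ending at position i. Then dp = [1, 1, 2, 2, 2, 1, 2, 3, 2, 3].
The maximum is 3; one witness is 17, 13, 10 at positions 2,3,8.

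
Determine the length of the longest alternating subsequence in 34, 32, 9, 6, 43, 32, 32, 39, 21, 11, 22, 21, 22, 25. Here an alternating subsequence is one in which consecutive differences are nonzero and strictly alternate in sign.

A longest alternating subsequence is 34, 32, 43, 32, 39, 21, 22, 21, 22 (positions 1,2,5,6,8,9,11,12,13); its 8 consecutive differences strictly alternate in sign, and length 9 is optimal.

9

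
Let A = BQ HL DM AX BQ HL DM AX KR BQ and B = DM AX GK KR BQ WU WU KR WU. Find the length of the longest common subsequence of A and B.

4

A longest common subsequence is DM, AX, BQ, KR (length 4); the LCS DP confirms no longer common subsequence exists.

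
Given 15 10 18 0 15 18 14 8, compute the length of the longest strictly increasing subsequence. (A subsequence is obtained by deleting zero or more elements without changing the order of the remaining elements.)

Scanning left to right, the best length ending at each element is: 15→1, 10→1, 18→2, 0→1, 15→2, 18→3, 14→2, 8→2.
So the longest increasing subsequence has length 3, e.g. 10, 15, 18.

3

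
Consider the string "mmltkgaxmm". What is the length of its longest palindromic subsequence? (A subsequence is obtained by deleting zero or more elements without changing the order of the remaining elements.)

One longest palindromic subsequence is mmxmm (positions 1,2,8,9,10); it reads the same forward and backward, and the interval DP gives dp[1][10] = 5.

5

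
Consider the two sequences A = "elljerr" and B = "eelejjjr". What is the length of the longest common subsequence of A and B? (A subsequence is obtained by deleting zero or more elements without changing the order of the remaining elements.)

A longest common subsequence is eljr (length 4); the LCS DP confirms no longer common subsequence exists.

4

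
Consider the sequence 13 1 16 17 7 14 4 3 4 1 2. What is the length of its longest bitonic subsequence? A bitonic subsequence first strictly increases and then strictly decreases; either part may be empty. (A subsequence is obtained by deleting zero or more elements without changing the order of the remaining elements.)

7

One longest bitonic subsequence is 13, 16, 17, 14, 4, 3, 2 (positions 1,3,4,6,7,8,11): it rises to 17 then falls. Length 7 is optimal.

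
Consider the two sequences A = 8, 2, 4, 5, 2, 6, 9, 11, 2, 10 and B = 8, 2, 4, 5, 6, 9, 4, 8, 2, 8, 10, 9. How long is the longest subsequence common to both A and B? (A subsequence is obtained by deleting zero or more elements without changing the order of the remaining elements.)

8

A longest common subsequence is 8, 2, 4, 5, 6, 9, 2, 10 (length 8); the LCS DP confirms no longer common subsequence exists.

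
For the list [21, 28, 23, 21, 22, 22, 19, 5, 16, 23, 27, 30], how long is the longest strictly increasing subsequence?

Let dp[i] be the longest increasing subsequence ending at position i. Then dp = [1, 2, 2, 1, 2, 2, 1, 1, 2, 3, 4, 5].
The maximum is 5; one witness is 21, 22, 23, 27, 30 at positions 1,5,10,11,12.

5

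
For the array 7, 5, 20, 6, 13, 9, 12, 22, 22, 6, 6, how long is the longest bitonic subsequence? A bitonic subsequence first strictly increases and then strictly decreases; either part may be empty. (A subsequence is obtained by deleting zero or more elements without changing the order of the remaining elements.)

One longest bitonic subsequence is 5, 6, 9, 12, 22, 6 (positions 2,4,6,7,8,11): it rises to 22 then falls. Length 6 is optimal.

6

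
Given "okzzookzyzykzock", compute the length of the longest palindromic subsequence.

One longest palindromic subsequence is okzzoozzko (positions 1,2,3,4,5,6,8,10,12,14); it reads the same forward and backward, and the interval DP gives dp[1][16] = 10.

10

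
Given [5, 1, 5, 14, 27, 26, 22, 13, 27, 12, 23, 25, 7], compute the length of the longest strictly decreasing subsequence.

6

One longest decreasing subsequence is 27, 26, 22, 13, 12, 7 (positions 5,6,7,8,10,13), of length 6; no longer one exists.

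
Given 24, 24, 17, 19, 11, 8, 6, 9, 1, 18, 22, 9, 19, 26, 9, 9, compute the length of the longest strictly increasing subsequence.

Let dp[i] be the longest increasing subsequence ending at position i. Then dp = [1, 1, 1, 2, 1, 1, 1, 2, 1, 3, 4, 2, 4, 5, 2, 2].
The maximum is 5; one witness is 8, 9, 18, 22, 26 at positions 6,8,10,11,14.

5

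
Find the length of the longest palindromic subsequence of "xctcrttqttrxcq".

9

One longest palindromic subsequence is crttqttrc (positions 4,5,6,7,8,9,10,11,13); it reads the same forward and backward, and the interval DP gives dp[1][14] = 9.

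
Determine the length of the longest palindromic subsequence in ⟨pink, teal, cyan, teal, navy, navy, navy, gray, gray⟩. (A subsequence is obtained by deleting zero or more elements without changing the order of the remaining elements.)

One longest palindromic subsequence is navy navy navy (positions 5,6,7); it reads the same forward and backward, and the interval DP gives dp[1][9] = 3.

3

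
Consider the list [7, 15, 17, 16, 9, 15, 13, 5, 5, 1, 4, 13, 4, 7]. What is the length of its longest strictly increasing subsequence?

One longest increasing subsequence is 7, 15, 17 (positions 1,2,3), of length 3; no longer one exists.

3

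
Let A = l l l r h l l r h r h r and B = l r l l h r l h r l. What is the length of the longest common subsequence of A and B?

8

Backtracking the LCS table gives one alignment: l (A3,B1) → r (A4,B2) → l (A6,B3) → l (A7,B4) → h (A9,B5) → r (A10,B6) → h (A11,B8) → r (A12,B9).
So the longest common subsequence has length 8.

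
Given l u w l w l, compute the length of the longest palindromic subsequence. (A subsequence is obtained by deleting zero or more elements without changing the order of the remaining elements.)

5

Using dp[i][j] = 2 + dp[i+1][j−1] if the ends match, else max(dp[i+1][j], dp[i][j−1]):
dp[1][6] = 5. A witness is lwlwl at positions 1,3,4,5,6.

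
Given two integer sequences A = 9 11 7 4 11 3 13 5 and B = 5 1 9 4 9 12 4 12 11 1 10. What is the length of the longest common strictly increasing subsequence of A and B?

2

For each value that appears in both, track the longest common increasing run ending there.
The best achievable length is 2; one witness is 9, 11 (A-positions 1,2, B-positions 3,9).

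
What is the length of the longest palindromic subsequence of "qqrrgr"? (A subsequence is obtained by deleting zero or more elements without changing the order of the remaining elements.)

One longest palindromic subsequence is rgr (positions 3,5,6); it reads the same forward and backward, and the interval DP gives dp[1][6] = 3.

3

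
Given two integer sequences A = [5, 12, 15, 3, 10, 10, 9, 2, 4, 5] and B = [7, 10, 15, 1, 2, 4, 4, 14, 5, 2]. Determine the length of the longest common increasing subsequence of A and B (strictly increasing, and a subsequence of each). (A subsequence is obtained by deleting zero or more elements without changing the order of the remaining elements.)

3

A longest common strictly increasing subsequence is 2, 4, 5 (length 3); it appears in order in both A and B, and no longer such subsequence exists.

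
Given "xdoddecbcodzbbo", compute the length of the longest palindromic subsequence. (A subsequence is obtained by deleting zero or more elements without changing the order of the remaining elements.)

Using dp[i][j] = 2 + dp[i+1][j−1] if the ends match, else max(dp[i+1][j], dp[i][j−1]):
dp[1][15] = 7. A witness is odcbcdo at positions 3,5,7,8,9,11,15.

7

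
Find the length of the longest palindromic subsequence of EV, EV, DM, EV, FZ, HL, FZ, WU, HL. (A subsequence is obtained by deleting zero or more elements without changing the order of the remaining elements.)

Using dp[i][j] = 2 + dp[i+1][j−1] if the ends match, else max(dp[i+1][j], dp[i][j−1]):
dp[1][9] = 3. A witness is HL WU HL at positions 6,8,9.

3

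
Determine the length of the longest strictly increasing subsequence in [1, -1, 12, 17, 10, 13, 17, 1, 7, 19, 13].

Let dp[i] be the longest increasing subsequence ending at position i. Then dp = [1, 1, 2, 3, 2, 3, 4, 2, 3, 5, 4].
The maximum is 5; one witness is 1, 12, 13, 17, 19 at positions 1,3,6,7,10.

5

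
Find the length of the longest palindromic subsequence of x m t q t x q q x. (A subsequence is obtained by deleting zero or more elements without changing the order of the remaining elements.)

5

One longest palindromic subsequence is xqqqx (positions 1,4,7,8,9); it reads the same forward and backward, and the interval DP gives dp[1][9] = 5.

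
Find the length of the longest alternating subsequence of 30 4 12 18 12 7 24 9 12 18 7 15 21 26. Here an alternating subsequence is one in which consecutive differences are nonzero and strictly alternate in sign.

A longest alternating subsequence is 30, 4, 18, 12, 24, 9, 12, 7, 15 (positions 1,2,4,5,7,8,9,11,12); its 8 consecutive differences strictly alternate in sign, and length 9 is optimal.

9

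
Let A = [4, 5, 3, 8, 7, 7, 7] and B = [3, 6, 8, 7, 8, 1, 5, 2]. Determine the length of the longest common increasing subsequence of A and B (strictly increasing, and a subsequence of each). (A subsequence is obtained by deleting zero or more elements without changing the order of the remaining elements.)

2

For each value that appears in both, track the longest common increasing run ending there.
The best achievable length is 2; one witness is 3, 8 (A-positions 3,4, B-positions 1,3).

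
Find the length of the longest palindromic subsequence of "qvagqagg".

Using dp[i][j] = 2 + dp[i+1][j−1] if the ends match, else max(dp[i+1][j], dp[i][j−1]):
dp[1][8] = 3. A witness is ggg at positions 4,7,8.

3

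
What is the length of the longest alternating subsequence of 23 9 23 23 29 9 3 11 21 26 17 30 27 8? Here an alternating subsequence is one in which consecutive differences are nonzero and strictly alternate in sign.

8

A longest alternating subsequence is 23, 9, 23, 9, 21, 17, 30, 27 (positions 1,2,3,6,9,11,12,13); its 7 consecutive differences strictly alternate in sign, and length 8 is optimal.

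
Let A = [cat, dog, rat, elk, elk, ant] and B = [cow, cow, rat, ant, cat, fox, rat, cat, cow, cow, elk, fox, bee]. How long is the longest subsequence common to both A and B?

Backtracking the LCS table gives one alignment: cat (A1,B5) → rat (A3,B7) → elk (A4,B11).
So the longest common subsequence has length 3.

3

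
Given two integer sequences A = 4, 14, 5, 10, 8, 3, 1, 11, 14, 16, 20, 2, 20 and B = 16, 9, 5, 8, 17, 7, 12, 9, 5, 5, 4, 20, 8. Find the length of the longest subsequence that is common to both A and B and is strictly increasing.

3

For each value that appears in both, track the longest common increasing run ending there.
The best achievable length is 3; one witness is 5, 8, 20 (A-positions 3,5,11, B-positions 3,4,12).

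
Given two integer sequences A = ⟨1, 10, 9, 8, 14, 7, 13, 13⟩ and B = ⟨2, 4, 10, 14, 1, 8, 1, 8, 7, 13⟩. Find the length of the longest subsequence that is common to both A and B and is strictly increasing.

A longest common strictly increasing subsequence is 1, 8, 13 (length 3); it appears in order in both A and B, and no longer such subsequence exists.

3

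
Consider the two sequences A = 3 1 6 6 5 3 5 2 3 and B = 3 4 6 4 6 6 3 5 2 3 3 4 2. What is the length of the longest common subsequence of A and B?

Backtracking the LCS table gives one alignment: 3 (A1,B1) → 6 (A3,B5) → 6 (A4,B6) → 3 (A6,B7) → 5 (A7,B8) → 2 (A8,B9) → 3 (A9,B11).
So the longest common subsequence has length 7.

7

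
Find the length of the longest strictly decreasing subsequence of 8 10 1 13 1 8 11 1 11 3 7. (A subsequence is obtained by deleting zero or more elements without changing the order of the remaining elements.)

Let dp[i] be the longest decreasing subsequence ending at position i. Then dp = [1, 1, 2, 1, 2, 2, 2, 3, 2, 3, 3].
The maximum is 3; one witness is 10, 8, 1 at positions 2,6,8.

3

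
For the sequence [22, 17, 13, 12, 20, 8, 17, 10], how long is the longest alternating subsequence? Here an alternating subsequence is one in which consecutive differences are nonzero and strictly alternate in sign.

Track the best alternating length ending on an up-step vs a down-step at each position: up/down = 1/1, 1/2, 1/2, 1/2, 3/2, 1/4, 5/4, 5/6.
The maximum over both is 6; one such subsequence is 22, 17, 20, 8, 17, 10.

6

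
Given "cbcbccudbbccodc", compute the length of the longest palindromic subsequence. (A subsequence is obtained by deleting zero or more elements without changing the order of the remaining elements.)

One longest palindromic subsequence is cccbbccc (positions 1,5,6,9,10,11,12,15); it reads the same forward and backward, and the interval DP gives dp[1][15] = 8.

8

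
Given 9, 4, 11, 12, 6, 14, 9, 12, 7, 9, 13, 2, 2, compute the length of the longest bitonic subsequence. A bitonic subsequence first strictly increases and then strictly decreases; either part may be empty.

One longest bitonic subsequence is 9, 11, 12, 14, 12, 9, 2 (positions 1,3,4,6,8,10,13): it rises to 14 then falls. Length 7 is optimal.

7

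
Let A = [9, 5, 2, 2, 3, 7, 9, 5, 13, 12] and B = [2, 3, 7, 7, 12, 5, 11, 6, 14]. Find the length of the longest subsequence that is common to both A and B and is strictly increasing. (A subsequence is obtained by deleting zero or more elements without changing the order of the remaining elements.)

4

A longest common strictly increasing subsequence is 2, 3, 7, 12 (length 4); it appears in order in both A and B, and no longer such subsequence exists.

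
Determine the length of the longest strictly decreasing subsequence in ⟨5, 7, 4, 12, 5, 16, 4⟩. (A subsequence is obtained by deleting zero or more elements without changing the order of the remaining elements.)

One longest decreasing subsequence is 7, 5, 4 (positions 2,5,7), of length 3; no longer one exists.

3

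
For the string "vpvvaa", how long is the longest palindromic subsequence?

3

One longest palindromic subsequence is vvv (positions 1,3,4); it reads the same forward and backward, and the interval DP gives dp[1][6] = 3.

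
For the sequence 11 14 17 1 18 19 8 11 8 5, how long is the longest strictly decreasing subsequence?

4

Let dp[i] be the longest decreasing subsequence ending at position i. Then dp = [1, 1, 1, 2, 1, 1, 2, 2, 3, 4].
The maximum is 4; one witness is 14, 11, 8, 5 at positions 2,8,9,10.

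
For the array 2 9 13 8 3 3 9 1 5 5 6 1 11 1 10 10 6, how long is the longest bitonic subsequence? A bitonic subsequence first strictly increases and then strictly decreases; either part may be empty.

7

Let inc[i] be the LIS ending at i and dec[i] the longest strictly decreasing subsequence starting at i. inc = [1, 2, 3, 2, 2, 2, 3, 1, 3, 3, 4, 1, 5, 1, 5, 5, 4], dec = [2, 4, 4, 3, 2, 2, 3, 1, 2, 2, 2, 1, 3, 1, 2, 2, 1].
max_i inc[i]+dec[i]−1 = 7, with one witness 2, 3, 5, 6, 11, 10, 6.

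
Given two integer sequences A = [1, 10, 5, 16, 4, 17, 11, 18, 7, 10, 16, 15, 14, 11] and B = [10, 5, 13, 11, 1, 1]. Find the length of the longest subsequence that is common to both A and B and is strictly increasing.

2

A longest common strictly increasing subsequence is 10, 11 (length 2); it appears in order in both A and B, and no longer such subsequence exists.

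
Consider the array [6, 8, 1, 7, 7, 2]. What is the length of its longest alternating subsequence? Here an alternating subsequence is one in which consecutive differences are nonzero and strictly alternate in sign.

5

Track the best alternating length ending on an up-step vs a down-step at each position: up/down = 1/1, 2/1, 1/3, 4/3, 4/3, 4/5.
The maximum over both is 5; one such subsequence is 6, 8, 1, 7, 2.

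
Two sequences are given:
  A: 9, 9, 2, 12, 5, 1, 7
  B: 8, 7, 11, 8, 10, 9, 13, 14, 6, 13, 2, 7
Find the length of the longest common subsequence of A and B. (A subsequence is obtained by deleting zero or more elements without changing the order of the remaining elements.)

3

A longest common subsequence is 9, 2, 7 (length 3); the LCS DP confirms no longer common subsequence exists.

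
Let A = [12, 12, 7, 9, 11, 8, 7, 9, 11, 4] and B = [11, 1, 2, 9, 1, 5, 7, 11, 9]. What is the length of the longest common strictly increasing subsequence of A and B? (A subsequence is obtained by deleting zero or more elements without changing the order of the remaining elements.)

For each value that appears in both, track the longest common increasing run ending there.
The best achievable length is 2; one witness is 9, 11 (A-positions 4,5, B-positions 4,8).

2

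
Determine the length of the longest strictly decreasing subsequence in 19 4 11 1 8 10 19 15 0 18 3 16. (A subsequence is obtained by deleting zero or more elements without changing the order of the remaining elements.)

4

Scanning left to right, the best length ending at each element is: 19→1, 4→2, 11→2, 1→3, 8→3, 10→3, 19→1, 15→2, 0→4, 18→2, 3→4, 16→3.
So the longest decreasing subsequence has length 4, e.g. 19, 4, 1, 0.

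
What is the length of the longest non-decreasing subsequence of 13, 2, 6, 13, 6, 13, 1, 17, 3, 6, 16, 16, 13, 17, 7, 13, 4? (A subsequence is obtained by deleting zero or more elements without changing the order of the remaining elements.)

7

Let dp[i] be the longest non-decreasing subsequence ending at position i. Then dp = [1, 1, 2, 3, 3, 4, 1, 5, 2, 4, 5, 6, 5, 7, 5, 6, 3].
The maximum is 7; one witness is 2, 6, 13, 13, 16, 16, 17 at positions 2,3,4,6,11,12,14.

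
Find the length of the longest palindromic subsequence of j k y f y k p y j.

One longest palindromic subsequence is jkyfykj (positions 1,2,3,4,5,6,9); it reads the same forward and backward, and the interval DP gives dp[1][9] = 7.

7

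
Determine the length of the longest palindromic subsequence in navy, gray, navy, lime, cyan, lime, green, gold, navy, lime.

5

Using dp[i][j] = 2 + dp[i+1][j−1] if the ends match, else max(dp[i+1][j], dp[i][j−1]):
dp[1][10] = 5. A witness is navy lime cyan lime navy at positions 3,4,5,6,9.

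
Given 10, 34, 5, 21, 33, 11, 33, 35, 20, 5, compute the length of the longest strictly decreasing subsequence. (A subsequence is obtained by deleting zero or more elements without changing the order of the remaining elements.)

Scanning left to right, the best length ending at each element is: 10→1, 34→1, 5→2, 21→2, 33→2, 11→3, 33→2, 35→1, 20→3, 5→4.
So the longest decreasing subsequence has length 4, e.g. 34, 21, 11, 5.

4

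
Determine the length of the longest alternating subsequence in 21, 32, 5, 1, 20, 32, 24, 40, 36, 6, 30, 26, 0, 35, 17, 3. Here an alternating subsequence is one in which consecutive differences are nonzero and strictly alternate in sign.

11

A longest alternating subsequence is 21, 32, 5, 32, 24, 40, 6, 30, 26, 35, 17 (positions 1,2,3,6,7,8,10,11,12,14,15); its 10 consecutive differences strictly alternate in sign, and length 11 is optimal.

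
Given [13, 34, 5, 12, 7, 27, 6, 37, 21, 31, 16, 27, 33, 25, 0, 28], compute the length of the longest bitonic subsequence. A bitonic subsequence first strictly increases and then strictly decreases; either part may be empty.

8

Let inc[i] be the LIS ending at i and dec[i] the longest strictly decreasing subsequence starting at i. inc = [1, 2, 1, 2, 2, 3, 2, 4, 3, 4, 3, 4, 5, 4, 1, 5], dec = [5, 5, 2, 4, 3, 4, 2, 5, 3, 4, 2, 3, 3, 2, 1, 1].
max_i inc[i]+dec[i]−1 = 8, with one witness 5, 12, 27, 37, 31, 27, 25, 0.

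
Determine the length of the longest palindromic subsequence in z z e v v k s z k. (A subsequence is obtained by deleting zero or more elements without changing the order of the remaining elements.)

4

Using dp[i][j] = 2 + dp[i+1][j−1] if the ends match, else max(dp[i+1][j], dp[i][j−1]):
dp[1][9] = 4. A witness is zvvz at positions 2,4,5,8.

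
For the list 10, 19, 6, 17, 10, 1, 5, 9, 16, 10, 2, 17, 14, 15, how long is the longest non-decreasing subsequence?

6

Scanning left to right, the best length ending at each element is: 10→1, 19→2, 6→1, 17→2, 10→2, 1→1, 5→2, 9→3, 16→4, 10→4, 2→2, 17→5, 14→5, 15→6.
So the longest non-decreasing subsequence has length 6, e.g. 1, 5, 9, 10, 14, 15.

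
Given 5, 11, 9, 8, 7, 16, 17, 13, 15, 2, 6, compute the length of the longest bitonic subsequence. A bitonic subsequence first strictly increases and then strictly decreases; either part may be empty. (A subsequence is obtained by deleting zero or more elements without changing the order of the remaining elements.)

6

One longest bitonic subsequence is 5, 11, 9, 8, 7, 6 (positions 1,2,3,4,5,11): it rises to 11 then falls. Length 6 is optimal.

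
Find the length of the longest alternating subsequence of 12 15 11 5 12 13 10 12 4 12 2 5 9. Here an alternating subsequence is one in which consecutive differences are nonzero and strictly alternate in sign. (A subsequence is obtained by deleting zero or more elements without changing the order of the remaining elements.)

A longest alternating subsequence is 12, 15, 11, 12, 10, 12, 4, 12, 2, 5 (positions 1,2,3,5,7,8,9,10,11,12); its 9 consecutive differences strictly alternate in sign, and length 10 is optimal.

10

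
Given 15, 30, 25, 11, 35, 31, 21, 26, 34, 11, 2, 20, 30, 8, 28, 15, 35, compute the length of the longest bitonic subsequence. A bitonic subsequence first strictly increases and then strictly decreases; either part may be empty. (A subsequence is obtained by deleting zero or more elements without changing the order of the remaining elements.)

7

Let inc[i] be the LIS ending at i and dec[i] the longest strictly decreasing subsequence starting at i. inc = [1, 2, 2, 1, 3, 3, 2, 3, 4, 1, 1, 2, 4, 2, 4, 3, 5], dec = [3, 5, 4, 2, 5, 4, 3, 3, 4, 2, 1, 2, 3, 1, 2, 1, 1].
max_i inc[i]+dec[i]−1 = 7, with one witness 15, 30, 35, 34, 30, 28, 15.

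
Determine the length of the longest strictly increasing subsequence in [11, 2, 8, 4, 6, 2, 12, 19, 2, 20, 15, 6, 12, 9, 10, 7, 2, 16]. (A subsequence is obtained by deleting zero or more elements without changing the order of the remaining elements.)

Scanning left to right, the best length ending at each element is: 11→1, 2→1, 8→2, 4→2, 6→3, 2→1, 12→4, 19→5, 2→1, 20→6, 15→5, 6→3, 12→4, 9→4, 10→5, 7→4, 2→1, 16→6.
So the longest increasing subsequence has length 6, e.g. 2, 4, 6, 12, 19, 20.

6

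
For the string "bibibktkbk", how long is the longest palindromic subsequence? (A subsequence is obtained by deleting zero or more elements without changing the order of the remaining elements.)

5

Using dp[i][j] = 2 + dp[i+1][j−1] if the ends match, else max(dp[i+1][j], dp[i][j−1]):
dp[1][10] = 5. A witness is bktkb at positions 5,6,7,8,9.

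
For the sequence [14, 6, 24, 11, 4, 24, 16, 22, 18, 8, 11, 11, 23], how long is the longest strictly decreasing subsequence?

One longest decreasing subsequence is 24, 22, 18, 8 (positions 3,8,9,10), of length 4; no longer one exists.

4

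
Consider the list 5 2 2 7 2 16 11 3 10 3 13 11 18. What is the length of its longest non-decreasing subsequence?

Let dp[i] be the longest non-decreasing subsequence ending at position i. Then dp = [1, 1, 2, 3, 3, 4, 4, 4, 5, 5, 6, 6, 7].
The maximum is 7; one witness is 2, 2, 2, 3, 10, 13, 18 at positions 2,3,5,8,9,11,13.

7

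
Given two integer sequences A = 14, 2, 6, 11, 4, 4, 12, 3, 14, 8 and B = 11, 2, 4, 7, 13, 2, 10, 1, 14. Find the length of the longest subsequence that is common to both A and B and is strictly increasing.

A longest common strictly increasing subsequence is 2, 4, 14 (length 3); it appears in order in both A and B, and no longer such subsequence exists.

3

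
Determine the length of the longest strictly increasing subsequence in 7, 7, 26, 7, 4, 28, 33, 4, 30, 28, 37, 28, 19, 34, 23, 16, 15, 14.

5

Let dp[i] be the longest increasing subsequence ending at position i. Then dp = [1, 1, 2, 1, 1, 3, 4, 1, 4, 3, 5, 3, 2, 5, 3, 2, 2, 2].
The maximum is 5; one witness is 7, 26, 28, 33, 37 at positions 1,3,6,7,11.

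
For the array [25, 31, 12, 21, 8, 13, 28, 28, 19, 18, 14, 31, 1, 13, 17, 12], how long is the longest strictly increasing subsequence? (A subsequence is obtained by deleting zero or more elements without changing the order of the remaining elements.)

Scanning left to right, the best length ending at each element is: 25→1, 31→2, 12→1, 21→2, 8→1, 13→2, 28→3, 28→3, 19→3, 18→3, 14→3, 31→4, 1→1, 13→2, 17→4, 12→2.
So the longest increasing subsequence has length 4, e.g. 12, 21, 28, 31.

4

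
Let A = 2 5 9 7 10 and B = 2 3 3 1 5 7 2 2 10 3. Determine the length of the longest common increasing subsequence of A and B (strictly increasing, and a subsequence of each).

4

A longest common strictly increasing subsequence is 2, 5, 7, 10 (length 4); it appears in order in both A and B, and no longer such subsequence exists.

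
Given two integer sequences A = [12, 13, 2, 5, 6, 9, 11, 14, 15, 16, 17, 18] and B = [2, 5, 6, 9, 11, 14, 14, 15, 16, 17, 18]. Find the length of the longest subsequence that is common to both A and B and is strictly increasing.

10

For each value that appears in both, track the longest common increasing run ending there.
The best achievable length is 10; one witness is 2, 5, 6, 9, 11, 14, 15, 16, 17, 18 (A-positions 3,4,5,6,7,8,9,10,11,12, B-positions 1,2,3,4,5,6,8,9,10,11).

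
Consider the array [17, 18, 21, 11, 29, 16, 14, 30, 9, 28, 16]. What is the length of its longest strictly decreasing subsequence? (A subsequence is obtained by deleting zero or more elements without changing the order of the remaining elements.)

4

Scanning left to right, the best length ending at each element is: 17→1, 18→1, 21→1, 11→2, 29→1, 16→2, 14→3, 30→1, 9→4, 28→2, 16→3.
So the longest decreasing subsequence has length 4, e.g. 17, 16, 14, 9.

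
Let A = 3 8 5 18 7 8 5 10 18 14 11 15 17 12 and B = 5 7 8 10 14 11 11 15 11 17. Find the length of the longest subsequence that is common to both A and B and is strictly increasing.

7

For each value that appears in both, track the longest common increasing run ending there.
The best achievable length is 7; one witness is 5, 7, 8, 10, 14, 15, 17 (A-positions 3,5,6,8,10,12,13, B-positions 1,2,3,4,5,8,10).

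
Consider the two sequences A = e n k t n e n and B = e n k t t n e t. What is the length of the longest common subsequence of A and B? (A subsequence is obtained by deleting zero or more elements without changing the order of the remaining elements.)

Backtracking the LCS table gives one alignment: e (A1,B1) → n (A2,B2) → k (A3,B3) → t (A4,B5) → n (A5,B6) → e (A6,B7).
So the longest common subsequence has length 6.

6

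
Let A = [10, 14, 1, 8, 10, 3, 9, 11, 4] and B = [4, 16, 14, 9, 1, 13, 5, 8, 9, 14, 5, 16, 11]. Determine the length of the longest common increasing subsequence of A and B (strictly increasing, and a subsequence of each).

For each value that appears in both, track the longest common increasing run ending there.
The best achievable length is 4; one witness is 1, 8, 9, 11 (A-positions 3,4,7,8, B-positions 5,8,9,13).

4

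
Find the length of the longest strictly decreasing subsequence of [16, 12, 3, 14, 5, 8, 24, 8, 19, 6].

Let dp[i] be the longest decreasing subsequence ending at position i. Then dp = [1, 2, 3, 2, 3, 3, 1, 3, 2, 4].
The maximum is 4; one witness is 16, 12, 8, 6 at positions 1,2,6,10.

4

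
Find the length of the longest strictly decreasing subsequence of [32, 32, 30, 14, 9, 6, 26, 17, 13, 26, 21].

One longest decreasing subsequence is 32, 30, 14, 9, 6 (positions 1,3,4,5,6), of length 5; no longer one exists.

5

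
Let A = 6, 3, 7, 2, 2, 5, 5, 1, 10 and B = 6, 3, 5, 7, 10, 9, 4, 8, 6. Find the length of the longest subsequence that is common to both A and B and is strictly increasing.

For each value that appears in both, track the longest common increasing run ending there.
The best achievable length is 3; one witness is 3, 5, 10 (A-positions 2,6,9, B-positions 2,3,5).

3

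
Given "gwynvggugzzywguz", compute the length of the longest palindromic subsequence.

One longest palindromic subsequence is gwygugywg (positions 1,2,3,7,8,9,12,13,14); it reads the same forward and backward, and the interval DP gives dp[1][16] = 9.

9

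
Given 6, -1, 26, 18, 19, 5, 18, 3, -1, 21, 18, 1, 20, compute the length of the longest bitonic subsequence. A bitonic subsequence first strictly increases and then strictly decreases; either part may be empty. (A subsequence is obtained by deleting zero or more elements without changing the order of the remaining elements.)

6

Let inc[i] be the LIS ending at i and dec[i] the longest strictly decreasing subsequence starting at i. inc = [1, 1, 2, 2, 3, 2, 3, 2, 1, 4, 3, 2, 4], dec = [4, 1, 5, 4, 4, 3, 3, 2, 1, 3, 2, 1, 1].
max_i inc[i]+dec[i]−1 = 6, with one witness 6, 26, 19, 18, 3, 1.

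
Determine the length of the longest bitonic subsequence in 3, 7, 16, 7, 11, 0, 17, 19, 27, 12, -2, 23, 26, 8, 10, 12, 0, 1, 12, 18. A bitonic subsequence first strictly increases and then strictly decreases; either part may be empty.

One longest bitonic subsequence is 3, 7, 16, 17, 19, 27, 26, 12, 1 (positions 1,2,3,7,8,9,13,16,18): it rises to 27 then falls. Length 9 is optimal.

9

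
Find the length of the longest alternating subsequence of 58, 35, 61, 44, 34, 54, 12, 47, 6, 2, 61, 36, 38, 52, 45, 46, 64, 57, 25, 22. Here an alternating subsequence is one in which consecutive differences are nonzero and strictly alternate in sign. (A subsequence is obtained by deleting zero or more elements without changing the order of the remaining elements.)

A longest alternating subsequence is 58, 35, 61, 44, 54, 12, 47, 6, 61, 36, 52, 45, 64, 57 (positions 1,2,3,4,6,7,8,9,11,12,14,15,17,18); its 13 consecutive differences strictly alternate in sign, and length 14 is optimal.

14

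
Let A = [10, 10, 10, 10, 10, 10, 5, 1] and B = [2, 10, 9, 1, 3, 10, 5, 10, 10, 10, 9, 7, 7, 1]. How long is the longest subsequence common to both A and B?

Backtracking the LCS table gives one alignment: 10 (A1,B2) → 10 (A2,B6) → 10 (A3,B8) → 10 (A4,B9) → 10 (A5,B10) → 1 (A8,B14).
So the longest common subsequence has length 6.

6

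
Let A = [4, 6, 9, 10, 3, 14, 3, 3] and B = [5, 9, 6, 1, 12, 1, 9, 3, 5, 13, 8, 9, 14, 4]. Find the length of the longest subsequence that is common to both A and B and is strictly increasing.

3

A longest common strictly increasing subsequence is 6, 9, 14 (length 3); it appears in order in both A and B, and no longer such subsequence exists.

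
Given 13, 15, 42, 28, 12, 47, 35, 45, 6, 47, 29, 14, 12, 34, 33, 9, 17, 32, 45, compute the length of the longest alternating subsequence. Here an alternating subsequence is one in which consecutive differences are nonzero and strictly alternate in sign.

Track the best alternating length ending on an up-step vs a down-step at each position: up/down = 1/1, 2/1, 2/1, 2/3, 1/3, 4/1, 4/5, 6/5, 1/7, 8/1, 8/9, 8/9, 8/9, 10/9, 10/11, 8/11, 12/11, 12/11, 12/9.
The maximum over both is 12; one such subsequence is 13, 42, 28, 47, 35, 45, 6, 47, 29, 34, 9, 17.

12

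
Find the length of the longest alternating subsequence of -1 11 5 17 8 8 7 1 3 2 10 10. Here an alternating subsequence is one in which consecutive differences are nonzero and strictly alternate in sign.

Track the best alternating length ending on an up-step vs a down-step at each position: up/down = 1/1, 2/1, 2/3, 4/1, 4/5, 4/5, 4/5, 2/5, 6/5, 6/7, 8/5, 8/5.
The maximum over both is 8; one such subsequence is -1, 11, 5, 17, 1, 3, 2, 10.

8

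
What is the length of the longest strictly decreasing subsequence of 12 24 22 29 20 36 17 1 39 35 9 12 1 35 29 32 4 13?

One longest decreasing subsequence is 24, 22, 20, 17, 9, 1 (positions 2,3,5,7,11,13), of length 6; no longer one exists.

6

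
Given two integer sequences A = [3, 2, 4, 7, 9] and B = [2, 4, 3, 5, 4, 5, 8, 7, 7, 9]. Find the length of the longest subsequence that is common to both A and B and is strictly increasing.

A longest common strictly increasing subsequence is 2, 4, 7, 9 (length 4); it appears in order in both A and B, and no longer such subsequence exists.

4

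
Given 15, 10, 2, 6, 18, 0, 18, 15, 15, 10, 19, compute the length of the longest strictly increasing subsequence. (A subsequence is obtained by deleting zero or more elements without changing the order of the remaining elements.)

Let dp[i] be the longest increasing subsequence ending at position i. Then dp = [1, 1, 1, 2, 3, 1, 3, 3, 3, 3, 4].
The maximum is 4; one witness is 2, 6, 18, 19 at positions 3,4,5,11.

4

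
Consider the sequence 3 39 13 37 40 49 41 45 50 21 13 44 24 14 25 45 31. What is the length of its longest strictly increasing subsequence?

Let dp[i] be the longest increasing subsequence ending at position i. Then dp = [1, 2, 2, 3, 4, 5, 5, 6, 7, 3, 2, 6, 4, 3, 5, 7, 6].
The maximum is 7; one witness is 3, 13, 37, 40, 41, 45, 50 at positions 1,3,4,5,7,8,9.

7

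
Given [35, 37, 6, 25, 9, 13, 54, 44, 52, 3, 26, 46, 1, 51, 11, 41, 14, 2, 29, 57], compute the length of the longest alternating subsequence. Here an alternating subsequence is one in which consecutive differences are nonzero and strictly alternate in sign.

16

A longest alternating subsequence is 35, 37, 6, 25, 9, 54, 44, 52, 3, 26, 1, 51, 11, 41, 14, 29 (positions 1,2,3,4,5,7,8,9,10,11,13,14,15,16,17,19); its 15 consecutive differences strictly alternate in sign, and length 16 is optimal.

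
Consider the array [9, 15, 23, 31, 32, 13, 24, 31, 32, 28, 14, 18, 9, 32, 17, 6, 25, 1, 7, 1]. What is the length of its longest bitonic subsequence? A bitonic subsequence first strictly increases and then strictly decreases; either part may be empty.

11

One longest bitonic subsequence is 9, 15, 23, 31, 32, 31, 28, 18, 17, 7, 1 (positions 1,2,3,4,5,8,10,12,15,19,20): it rises to 32 then falls. Length 11 is optimal.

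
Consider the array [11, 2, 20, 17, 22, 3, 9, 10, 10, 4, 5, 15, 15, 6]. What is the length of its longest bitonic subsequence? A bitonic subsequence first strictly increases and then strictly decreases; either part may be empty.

6

Let inc[i] be the LIS ending at i and dec[i] the longest strictly decreasing subsequence starting at i. inc = [1, 1, 2, 2, 3, 2, 3, 4, 4, 3, 4, 5, 5, 5], dec = [3, 1, 4, 3, 3, 1, 2, 2, 2, 1, 1, 2, 2, 1].
max_i inc[i]+dec[i]−1 = 6, with one witness 2, 3, 9, 10, 15, 6.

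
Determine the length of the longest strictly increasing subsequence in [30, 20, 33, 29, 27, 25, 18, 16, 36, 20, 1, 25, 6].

Let dp[i] be the longest increasing subsequence ending at position i. Then dp = [1, 1, 2, 2, 2, 2, 1, 1, 3, 2, 1, 3, 2].
The maximum is 3; one witness is 30, 33, 36 at positions 1,3,9.

3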